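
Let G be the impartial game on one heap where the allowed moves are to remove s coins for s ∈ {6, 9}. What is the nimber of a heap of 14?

Build the Grundy sequence with g(k) = mex{g(k−s) : s ∈ {6, 9}, s ≤ k}:
k:     0  1  2  3  4  5  6  7  8  9 10 11 12 13 14
g(k):  0  0  0  0  0  0  1  1  1  1  1  1  2  2  2
So g(14) = 2.

2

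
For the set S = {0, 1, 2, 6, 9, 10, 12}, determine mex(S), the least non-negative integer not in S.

The values 0, 1, 2 are all present; 3 is the first non-negative integer missing from the set.

3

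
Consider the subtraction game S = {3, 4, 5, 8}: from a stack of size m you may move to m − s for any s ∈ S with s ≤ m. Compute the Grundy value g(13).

0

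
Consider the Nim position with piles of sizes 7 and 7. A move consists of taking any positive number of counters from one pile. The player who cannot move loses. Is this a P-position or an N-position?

P-position

Nim-sum: 7 XOR 7 = 0.
The nim-sum is 0, so this is a P-position: the player to move is in a losing position under optimal play.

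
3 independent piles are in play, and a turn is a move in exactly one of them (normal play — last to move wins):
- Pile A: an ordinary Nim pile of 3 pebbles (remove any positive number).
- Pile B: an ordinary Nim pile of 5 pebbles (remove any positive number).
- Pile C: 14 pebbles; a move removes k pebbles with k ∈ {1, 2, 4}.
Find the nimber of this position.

Pile A is a plain Nim pile of size 3, so its Grundy value is 3.
Pile B is a plain Nim pile of size 5, so its Grundy value is 5.
Build the Grundy sequence for pile C with g(k) = mex{g(k−s) : s ∈ {1, 2, 4}, s ≤ k}:
g(0) = mex{} = 0
g(1) = mex{0} = 1
g(2) = mex{0,1} = 2
g(3) = mex{1,2} = 0
g(4) = mex{0,2} = 1
g(5) = mex{0,1} = 2
g(6) = mex{1,2} = 0
g(7) = mex{0,2} = 1
g(8) = mex{0,1} = 2
g(9) = mex{1,2} = 0
g(10) = mex{0,2} = 1
g(11) = mex{0,1} = 2
g(12) = mex{1,2} = 0
g(13) = mex{0,2} = 1
g(14) = mex{0,1} = 2
So g(14) = 2.
By the Sprague-Grundy theorem, the Grundy value of a sum of independent games is the XOR of the component values.
Combined value = 3 XOR 5 XOR 2 = 4.

4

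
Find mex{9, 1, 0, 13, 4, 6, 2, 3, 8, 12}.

5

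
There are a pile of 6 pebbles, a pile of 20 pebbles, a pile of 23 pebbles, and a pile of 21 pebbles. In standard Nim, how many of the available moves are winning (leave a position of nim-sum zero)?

3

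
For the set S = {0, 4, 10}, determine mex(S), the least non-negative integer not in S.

1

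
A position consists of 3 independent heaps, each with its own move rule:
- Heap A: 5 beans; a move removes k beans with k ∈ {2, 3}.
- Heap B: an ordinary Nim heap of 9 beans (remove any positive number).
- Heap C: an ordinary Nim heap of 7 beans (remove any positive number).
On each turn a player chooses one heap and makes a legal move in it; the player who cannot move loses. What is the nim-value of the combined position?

For heap A, compute g(0), g(1), … with moves {2, 3}:
g(0) = mex{} = 0
g(1) = mex{} = 0
g(2) = mex{0} = 1
g(3) = mex{0} = 1
g(4) = mex{0,1} = 2
g(5) = mex{1} = 0
So g(5) = 0.
Heap B is a plain Nim heap of size 9, so its Grundy value is 9.
Heap C is a plain Nim heap of size 7, so its Grundy value is 7.
The value of a disjunctive sum is the nim-sum of the parts.
Combined value = 0 ⊕ 9 ⊕ 7 = 14.

14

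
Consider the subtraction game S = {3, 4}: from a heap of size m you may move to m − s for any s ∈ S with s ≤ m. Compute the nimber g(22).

0

Grundy values for subtraction set {3, 4}:
k:     0  1  2  3  4  5  6  7  8  9 10 11 12 13 14 15 16 17 18 19 20 21 22
g(k):  0  0  0  1  1  1  2  0  0  0  1  1  1  2  0  0  0  1  1  1  2  0  0
So g(22) = 0.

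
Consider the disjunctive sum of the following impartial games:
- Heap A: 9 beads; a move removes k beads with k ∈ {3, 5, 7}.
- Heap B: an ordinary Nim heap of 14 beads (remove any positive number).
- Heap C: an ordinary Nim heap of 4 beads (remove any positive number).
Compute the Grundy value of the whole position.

For heap A, compute g(0), g(1), … with moves {3, 5, 7}:
k:     0  1  2  3  4  5  6  7  8  9
g(k):  0  0  0  1  1  1  2  2  2  3
So g(9) = 3.
Heap B is a plain Nim heap of size 14, so its Grundy value is 14.
Heap C is a plain Nim heap of size 4, so its Grundy value is 4.
The value of a disjunctive sum is the nim-sum of the parts.
Combined value = 3 XOR 14 XOR 4 = 9.

9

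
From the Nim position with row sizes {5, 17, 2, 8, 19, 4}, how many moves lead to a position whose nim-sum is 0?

1

Nim-sum: 5 ⊕ 17 ⊕ 2 ⊕ 8 ⊕ 19 ⊕ 4 = 9.
The overall nim-sum is X = 9. A row of size p has a winning move iff p XOR X < p (reduce it to p XOR X).
  5: 5 XOR 9 = 12 ≥ 5 — no move.
  17: 17 XOR 9 = 24 ≥ 17 — no move.
  2: 2 XOR 9 = 11 ≥ 2 — no move.
  8: 8 XOR 9 = 1 < 8 — winning move (to 1).
  19: 19 XOR 9 = 26 ≥ 19 — no move.
  4: 4 XOR 9 = 13 ≥ 4 — no move.
That gives 1 winning move.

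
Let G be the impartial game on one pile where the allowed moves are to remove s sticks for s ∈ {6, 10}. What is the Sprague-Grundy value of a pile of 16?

0

Build the Grundy sequence with g(k) = mex{g(k−s) : s ∈ {6, 10}, s ≤ k}:
k:     0  1  2  3  4  5  6  7  8  9 10 11 12 13 14 15 16
g(k):  0  0  0  0  0  0  1  1  1  1  1  1  2  2  2  2  0
So g(16) = 0.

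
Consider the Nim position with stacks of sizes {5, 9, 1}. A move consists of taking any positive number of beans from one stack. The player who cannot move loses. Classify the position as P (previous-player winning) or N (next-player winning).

N-position

Nim-sum: 5 ^ 9 ^ 1 = 13.
The nim-sum is 13 ≠ 0, so this is an N-position: the player to move can win.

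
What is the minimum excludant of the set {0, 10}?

0 is in the set but 1 is not, so the mex is 1.

1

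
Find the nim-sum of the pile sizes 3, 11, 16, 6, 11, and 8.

29

Nim-sum: 3 ⊕ 11 ⊕ 16 ⊕ 6 ⊕ 11 ⊕ 8 = 29.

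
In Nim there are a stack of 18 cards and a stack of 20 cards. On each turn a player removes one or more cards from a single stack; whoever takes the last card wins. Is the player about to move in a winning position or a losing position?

Winning position

Compute the nim-sum pairwise:
18 ^ 20 = 6
The nim-sum is 6 ≠ 0, so this is an N-position: the player to move can win.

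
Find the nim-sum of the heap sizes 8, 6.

14

Write each in binary and XOR column by column:
  1000  (8)
  0110  (6)
  ----
  1110  (14)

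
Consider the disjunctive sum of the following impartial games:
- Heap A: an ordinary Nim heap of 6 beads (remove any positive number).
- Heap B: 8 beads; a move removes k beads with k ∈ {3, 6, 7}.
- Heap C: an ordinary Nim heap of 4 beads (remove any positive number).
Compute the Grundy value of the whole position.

0

Heap A is a plain Nim heap of size 6, so its Grundy value is 6.
Grundy values for heap B (subtraction set {3, 6, 7}):
g(0) = mex{} = 0
g(1) = mex{} = 0
g(2) = mex{} = 0
g(3) = mex{0} = 1
g(4) = mex{0} = 1
g(5) = mex{0} = 1
g(6) = mex{0,1} = 2
g(7) = mex{0,1} = 2
g(8) = mex{0,1} = 2
So g(8) = 2.
Heap C is a plain Nim heap of size 4, so its Grundy value is 4.
The value of a disjunctive sum is the nim-sum of the parts.
Combined value = 6 XOR 2 XOR 4 = 0.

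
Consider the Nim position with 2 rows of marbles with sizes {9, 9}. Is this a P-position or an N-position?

P-position

Nim-sum: 9 XOR 9 = 0.
The nim-sum is 0, so this is a P-position: the player to move is in a losing position under optimal play.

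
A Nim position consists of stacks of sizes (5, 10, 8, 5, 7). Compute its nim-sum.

5

Write each in binary and XOR column by column:
  0101  (5)
  1010  (10)
  1000  (8)
  0101  (5)
  0111  (7)
  ----
  0101  (5)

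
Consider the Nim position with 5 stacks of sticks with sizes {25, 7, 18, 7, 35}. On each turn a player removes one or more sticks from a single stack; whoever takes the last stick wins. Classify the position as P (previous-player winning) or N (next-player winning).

Nim-sum: 25 XOR 7 XOR 18 XOR 7 XOR 35 = 40.
The nim-sum is 40 ≠ 0, so this is an N-position: the player to move can win.

N-position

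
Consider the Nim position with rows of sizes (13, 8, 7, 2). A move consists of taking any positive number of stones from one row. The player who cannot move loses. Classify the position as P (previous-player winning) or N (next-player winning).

P-position

Compute the nim-sum pairwise:
13 ^ 8 = 5
5 ^ 7 = 2
2 ^ 2 = 0
The nim-sum is 0, so this is a P-position: the player to move is in a losing position under optimal play.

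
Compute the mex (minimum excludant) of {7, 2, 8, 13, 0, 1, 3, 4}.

The values 0, 1, 2, 3, 4 are all present; 5 is the first non-negative integer missing from the set.

5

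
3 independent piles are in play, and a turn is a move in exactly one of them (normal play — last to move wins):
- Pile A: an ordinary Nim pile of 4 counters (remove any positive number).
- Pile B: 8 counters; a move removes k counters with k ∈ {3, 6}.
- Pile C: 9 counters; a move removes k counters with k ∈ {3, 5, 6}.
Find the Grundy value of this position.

6

Pile A is a plain Nim pile of size 4, so its Grundy value is 4.
Build the Grundy sequence for pile B with g(k) = mex{g(k−s) : s ∈ {3, 6}, s ≤ k}:
k:     0  1  2  3  4  5  6  7  8
g(k):  0  0  0  1  1  1  2  2  2
So g(8) = 2.
For pile C, compute g(0), g(1), … with moves {3, 5, 6}:
k:     0  1  2  3  4  5  6  7  8  9
g(k):  0  0  0  1  1  1  2  2  2  0
So g(9) = 0.
By the Sprague-Grundy theorem, the Grundy value of a sum of independent games is the XOR of the component values.
Combined value = 4 ⊕ 2 ⊕ 0 = 6.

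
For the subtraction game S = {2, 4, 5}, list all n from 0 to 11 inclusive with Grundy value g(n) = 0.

0, 1, 7, 8

Build the Grundy sequence with g(k) = mex{g(k−s) : s ∈ {2, 4, 5}, s ≤ k}:
k:     0  1  2  3  4  5  6  7  8  9 10 11
g(k):  0  0  1  1  2  2  3  0  0  1  1  2
The P-positions (g = 0) in 0..11 are 0, 1, 7, 8.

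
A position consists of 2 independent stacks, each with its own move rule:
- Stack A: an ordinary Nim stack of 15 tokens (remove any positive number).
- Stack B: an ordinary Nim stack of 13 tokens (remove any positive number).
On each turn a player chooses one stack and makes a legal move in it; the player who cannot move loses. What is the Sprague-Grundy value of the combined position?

2

Stack A is a plain Nim stack of size 15, so its Grundy value is 15.
Stack B is a plain Nim stack of size 13, so its Grundy value is 13.
The value of a disjunctive sum is the nim-sum of the parts.
Combined value = 15 ⊕ 13 = 2.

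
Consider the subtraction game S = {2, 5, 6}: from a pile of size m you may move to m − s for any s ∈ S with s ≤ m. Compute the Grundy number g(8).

0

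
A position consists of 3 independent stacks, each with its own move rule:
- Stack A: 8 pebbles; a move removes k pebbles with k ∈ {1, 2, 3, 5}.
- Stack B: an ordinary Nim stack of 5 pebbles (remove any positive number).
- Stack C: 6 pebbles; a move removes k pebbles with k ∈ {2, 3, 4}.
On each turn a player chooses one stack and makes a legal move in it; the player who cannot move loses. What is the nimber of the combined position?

5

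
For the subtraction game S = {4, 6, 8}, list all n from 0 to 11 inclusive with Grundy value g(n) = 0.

0, 1, 2, 3

Grundy values for subtraction set {4, 6, 8}:
g(0) = mex{} = 0
g(1) = mex{} = 0
g(2) = mex{} = 0
g(3) = mex{} = 0
g(4) = mex{0} = 1
g(5) = mex{0} = 1
g(6) = mex{0} = 1
g(7) = mex{0} = 1
g(8) = mex{0,1} = 2
g(9) = mex{0,1} = 2
g(10) = mex{0,1} = 2
g(11) = mex{0,1} = 2
The P-positions (g = 0) in 0..11 are 0, 1, 2, 3.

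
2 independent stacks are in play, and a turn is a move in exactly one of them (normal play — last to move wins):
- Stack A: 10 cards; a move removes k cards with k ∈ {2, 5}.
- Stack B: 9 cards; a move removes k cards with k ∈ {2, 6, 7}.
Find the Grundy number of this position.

For stack A, compute g(0), g(1), … with moves {2, 5}:
g(0) = mex{} = 0
g(1) = mex{} = 0
g(2) = mex{0} = 1
g(3) = mex{0} = 1
g(4) = mex{1} = 0
g(5) = mex{0,1} = 2
g(6) = mex{0} = 1
g(7) = mex{1,2} = 0
g(8) = mex{1} = 0
g(9) = mex{0} = 1
g(10) = mex{0,2} = 1
So g(10) = 1.
Build the Grundy sequence for stack B with g(k) = mex{g(k−s) : s ∈ {2, 6, 7}, s ≤ k}:
g(0) = mex{} = 0
g(1) = mex{} = 0
g(2) = mex{0} = 1
g(3) = mex{0} = 1
g(4) = mex{1} = 0
g(5) = mex{1} = 0
g(6) = mex{0} = 1
g(7) = mex{0} = 1
g(8) = mex{0,1} = 2
g(9) = mex{1} = 0
So g(9) = 0.
By the Sprague-Grundy theorem, the Grundy value of a sum of independent games is the XOR of the component values.
Combined value = 1 XOR 0 = 1.

1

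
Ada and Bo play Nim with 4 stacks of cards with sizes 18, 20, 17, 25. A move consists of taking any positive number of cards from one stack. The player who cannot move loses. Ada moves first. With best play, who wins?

Nim-sum: 18 XOR 20 XOR 17 XOR 25 = 14.
The nim-sum is 14 ≠ 0, so this is an N-position: the player to move can win; Ada has a winning move.

Ada wins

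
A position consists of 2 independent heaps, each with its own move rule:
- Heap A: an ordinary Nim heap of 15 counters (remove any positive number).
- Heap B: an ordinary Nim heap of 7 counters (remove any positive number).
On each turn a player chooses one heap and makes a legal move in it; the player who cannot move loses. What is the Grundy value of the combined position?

8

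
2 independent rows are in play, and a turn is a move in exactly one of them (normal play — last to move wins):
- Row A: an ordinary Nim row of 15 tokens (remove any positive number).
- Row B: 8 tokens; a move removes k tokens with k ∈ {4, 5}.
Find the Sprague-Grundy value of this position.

Row A is a plain Nim row of size 15, so its Grundy value is 15.
Build the Grundy sequence for row B with g(k) = mex{g(k−s) : s ∈ {4, 5}, s ≤ k}:
g(0) = mex{} = 0
g(1) = mex{} = 0
g(2) = mex{} = 0
g(3) = mex{} = 0
g(4) = mex{0} = 1
g(5) = mex{0} = 1
g(6) = mex{0} = 1
g(7) = mex{0} = 1
g(8) = mex{0,1} = 2
So g(8) = 2.
By the Sprague-Grundy theorem, the Grundy value of a sum of independent games is the XOR of the component values.
Combined value = 15 ⊕ 2 = 13.

13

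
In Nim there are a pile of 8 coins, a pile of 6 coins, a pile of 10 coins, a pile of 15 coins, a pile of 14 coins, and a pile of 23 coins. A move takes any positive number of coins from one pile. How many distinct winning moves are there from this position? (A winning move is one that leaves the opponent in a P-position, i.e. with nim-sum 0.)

1

Compute the nim-sum pairwise:
8 ^ 6 = 14
14 ^ 10 = 4
4 ^ 15 = 11
11 ^ 14 = 5
5 ^ 23 = 18
The overall nim-sum is X = 18. A pile of size p has a winning move iff p XOR X < p (reduce it to p XOR X).
  8: 8 XOR 18 = 26 ≥ 8 — no move.
  6: 6 XOR 18 = 20 ≥ 6 — no move.
  10: 10 XOR 18 = 24 ≥ 10 — no move.
  15: 15 XOR 18 = 29 ≥ 15 — no move.
  14: 14 XOR 18 = 28 ≥ 14 — no move.
  23: 23 XOR 18 = 5 < 23 — winning move (to 5).
That gives 1 winning move.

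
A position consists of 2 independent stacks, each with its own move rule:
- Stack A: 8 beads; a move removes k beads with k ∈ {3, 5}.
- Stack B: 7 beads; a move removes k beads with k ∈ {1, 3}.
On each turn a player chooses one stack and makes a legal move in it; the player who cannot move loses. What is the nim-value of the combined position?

1

Build the Grundy sequence for stack A with g(k) = mex{g(k−s) : s ∈ {3, 5}, s ≤ k}:
g(0) = mex{} = 0
g(1) = mex{} = 0
g(2) = mex{} = 0
g(3) = mex{0} = 1
g(4) = mex{0} = 1
g(5) = mex{0} = 1
g(6) = mex{0,1} = 2
g(7) = mex{0,1} = 2
g(8) = mex{1} = 0
So g(8) = 0.
For stack B, compute g(0), g(1), … with moves {1, 3}:
g(0) = mex{} = 0
g(1) = mex{0} = 1
g(2) = mex{1} = 0
g(3) = mex{0} = 1
g(4) = mex{1} = 0
g(5) = mex{0} = 1
g(6) = mex{1} = 0
g(7) = mex{0} = 1
So g(7) = 1.
The value of a disjunctive sum is the nim-sum of the parts.
Combined value = 0 XOR 1 = 1.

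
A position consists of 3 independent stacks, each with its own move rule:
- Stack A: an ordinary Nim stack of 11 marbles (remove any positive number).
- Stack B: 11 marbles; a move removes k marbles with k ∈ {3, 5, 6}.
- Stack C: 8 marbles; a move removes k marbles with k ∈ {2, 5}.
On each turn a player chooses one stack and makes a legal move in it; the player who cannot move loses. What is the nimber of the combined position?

Stack A is a plain Nim stack of size 11, so its Grundy value is 11.
Build the Grundy sequence for stack B with g(k) = mex{g(k−s) : s ∈ {3, 5, 6}, s ≤ k}:
g(0) = mex{} = 0
g(1) = mex{} = 0
g(2) = mex{} = 0
g(3) = mex{0} = 1
g(4) = mex{0} = 1
g(5) = mex{0} = 1
g(6) = mex{0,1} = 2
g(7) = mex{0,1} = 2
g(8) = mex{0,1} = 2
g(9) = mex{1,2} = 0
g(10) = mex{1,2} = 0
g(11) = mex{1,2} = 0
So g(11) = 0.
Grundy values for stack C (subtraction set {2, 5}):
g(0) = mex{} = 0
g(1) = mex{} = 0
g(2) = mex{0} = 1
g(3) = mex{0} = 1
g(4) = mex{1} = 0
g(5) = mex{0,1} = 2
g(6) = mex{0} = 1
g(7) = mex{1,2} = 0
g(8) = mex{1} = 0
So g(8) = 0.
By the Sprague-Grundy theorem, the Grundy value of a sum of independent games is the XOR of the component values.
Combined value = 11 XOR 0 XOR 0 = 11.

11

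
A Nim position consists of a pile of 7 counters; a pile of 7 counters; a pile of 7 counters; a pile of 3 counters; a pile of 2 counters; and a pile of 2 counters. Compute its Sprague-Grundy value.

Compute the nim-sum pairwise:
7 ⊕ 7 = 0
0 ⊕ 7 = 7
7 ⊕ 3 = 4
4 ⊕ 2 = 6
6 ⊕ 2 = 4

4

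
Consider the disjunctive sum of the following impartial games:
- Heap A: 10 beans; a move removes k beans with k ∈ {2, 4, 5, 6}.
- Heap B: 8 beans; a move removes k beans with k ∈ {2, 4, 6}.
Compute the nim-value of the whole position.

Grundy values for heap A (subtraction set {2, 4, 5, 6}):
g(0) = mex{} = 0
g(1) = mex{} = 0
g(2) = mex{0} = 1
g(3) = mex{0} = 1
g(4) = mex{0,1} = 2
g(5) = mex{0,1} = 2
g(6) = mex{0,1,2} = 3
g(7) = mex{0,1,2} = 3
g(8) = mex{1,2,3} = 0
g(9) = mex{1,2,3} = 0
g(10) = mex{0,2,3} = 1
So g(10) = 1.
For heap B, compute g(0), g(1), … with moves {2, 4, 6}:
k:     0  1  2  3  4  5  6  7  8
g(k):  0  0  1  1  2  2  3  3  0
So g(8) = 0.
By the Sprague-Grundy theorem, the Grundy value of a sum of independent games is the XOR of the component values.
Combined value = 1 XOR 0 = 1.

1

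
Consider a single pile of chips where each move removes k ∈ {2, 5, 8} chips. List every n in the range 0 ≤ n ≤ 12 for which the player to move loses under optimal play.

0, 1, 4, 7, 10, 11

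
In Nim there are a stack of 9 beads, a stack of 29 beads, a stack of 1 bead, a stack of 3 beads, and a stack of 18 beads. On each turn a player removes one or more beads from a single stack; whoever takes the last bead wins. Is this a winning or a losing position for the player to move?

Compute the nim-sum pairwise:
9 ^ 29 = 20
20 ^ 1 = 21
21 ^ 3 = 22
22 ^ 18 = 4
The nim-sum is 4 ≠ 0, so this is an N-position: the player to move can win.

Winning position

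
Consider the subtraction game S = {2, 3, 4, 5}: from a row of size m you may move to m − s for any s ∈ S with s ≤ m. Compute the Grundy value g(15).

0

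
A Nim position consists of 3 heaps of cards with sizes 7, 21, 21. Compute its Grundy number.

In binary:
  00111  (7)
  10101  (21)
  10101  (21)
  -----
  00111  (7)

7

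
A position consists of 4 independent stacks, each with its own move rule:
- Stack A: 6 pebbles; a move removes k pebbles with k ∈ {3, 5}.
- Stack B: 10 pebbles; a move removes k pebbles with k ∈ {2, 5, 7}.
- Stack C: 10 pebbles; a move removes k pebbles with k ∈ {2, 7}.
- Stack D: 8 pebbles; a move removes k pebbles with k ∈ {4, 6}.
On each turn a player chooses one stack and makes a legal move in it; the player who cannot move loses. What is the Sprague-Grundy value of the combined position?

Build the Grundy sequence for stack A with g(k) = mex{g(k−s) : s ∈ {3, 5}, s ≤ k}:
g(0) = mex{} = 0
g(1) = mex{} = 0
g(2) = mex{} = 0
g(3) = mex{0} = 1
g(4) = mex{0} = 1
g(5) = mex{0} = 1
g(6) = mex{0,1} = 2
So g(6) = 2.
For stack B, compute g(0), g(1), … with moves {2, 5, 7}:
g(0) = mex{} = 0
g(1) = mex{} = 0
g(2) = mex{0} = 1
g(3) = mex{0} = 1
g(4) = mex{1} = 0
g(5) = mex{0,1} = 2
g(6) = mex{0} = 1
g(7) = mex{0,1,2} = 3
g(8) = mex{0,1} = 2
g(9) = mex{0,1,3} = 2
g(10) = mex{1,2} = 0
So g(10) = 0.
Grundy values for stack C (subtraction set {2, 7}):
k:     0  1  2  3  4  5  6  7  8  9 10
g(k):  0  0  1  1  0  0  1  1  2  0  0
So g(10) = 0.
For stack D, compute g(0), g(1), … with moves {4, 6}:
g(0) = mex{} = 0
g(1) = mex{} = 0
g(2) = mex{} = 0
g(3) = mex{} = 0
g(4) = mex{0} = 1
g(5) = mex{0} = 1
g(6) = mex{0} = 1
g(7) = mex{0} = 1
g(8) = mex{0,1} = 2
So g(8) = 2.
By the Sprague-Grundy theorem, the Grundy value of a sum of independent games is the XOR of the component values.
Combined value = 2 XOR 0 XOR 0 XOR 2 = 0.

0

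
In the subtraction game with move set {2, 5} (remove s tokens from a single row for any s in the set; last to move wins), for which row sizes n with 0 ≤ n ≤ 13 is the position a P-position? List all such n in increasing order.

0, 1, 4, 7, 8, 11

Compute g(0), g(1), … for moves {2, 5}:
k:     0  1  2  3  4  5  6  7  8  9 10 11 12 13
g(k):  0  0  1  1  0  2  1  0  0  1  1  0  2  1
The P-positions (g = 0) in 0..13 are 0, 1, 4, 7, 8, 11.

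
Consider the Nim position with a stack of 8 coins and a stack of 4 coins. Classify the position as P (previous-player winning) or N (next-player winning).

In binary:
  1000  (8)
  0100  (4)
  ----
  1100  (12)
The nim-sum is 12 ≠ 0, so this is an N-position: the player to move can win.

N-position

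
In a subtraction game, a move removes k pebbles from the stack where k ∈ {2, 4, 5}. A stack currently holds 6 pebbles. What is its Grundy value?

3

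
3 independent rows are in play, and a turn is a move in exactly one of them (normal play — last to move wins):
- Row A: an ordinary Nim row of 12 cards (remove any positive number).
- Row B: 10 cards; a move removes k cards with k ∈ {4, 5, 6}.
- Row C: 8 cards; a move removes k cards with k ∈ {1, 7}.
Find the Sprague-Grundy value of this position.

Row A is a plain Nim row of size 12, so its Grundy value is 12.
Build the Grundy sequence for row B with g(k) = mex{g(k−s) : s ∈ {4, 5, 6}, s ≤ k}:
k:     0  1  2  3  4  5  6  7  8  9 10
g(k):  0  0  0  0  1  1  1  1  2  2  0
So g(10) = 0.
Grundy values for row C (subtraction set {1, 7}):
k:     0  1  2  3  4  5  6  7  8
g(k):  0  1  0  1  0  1  0  1  0
So g(8) = 0.
The value of a disjunctive sum is the nim-sum of the parts.
Combined value = 12 ⊕ 0 ⊕ 0 = 12.

12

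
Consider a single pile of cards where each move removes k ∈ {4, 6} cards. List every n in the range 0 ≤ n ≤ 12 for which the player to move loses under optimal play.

0, 1, 2, 3, 10, 11, 12

Grundy values for subtraction set {4, 6}:
k:     0  1  2  3  4  5  6  7  8  9 10 11 12
g(k):  0  0  0  0  1  1  1  1  2  2  0  0  0
The P-positions (g = 0) in 0..12 are 0, 1, 2, 3, 10, 11, 12.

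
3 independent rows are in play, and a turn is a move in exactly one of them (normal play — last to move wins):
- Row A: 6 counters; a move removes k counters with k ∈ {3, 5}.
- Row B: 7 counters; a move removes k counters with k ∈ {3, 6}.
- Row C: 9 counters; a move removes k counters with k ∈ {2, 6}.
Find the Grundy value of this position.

Build the Grundy sequence for row A with g(k) = mex{g(k−s) : s ∈ {3, 5}, s ≤ k}:
k:     0  1  2  3  4  5  6
g(k):  0  0  0  1  1  1  2
So g(6) = 2.
For row B, compute g(0), g(1), … with moves {3, 6}:
k:     0  1  2  3  4  5  6  7
g(k):  0  0  0  1  1  1  2  2
So g(7) = 2.
Grundy values for row C (subtraction set {2, 6}):
g(0) = mex{} = 0
g(1) = mex{} = 0
g(2) = mex{0} = 1
g(3) = mex{0} = 1
g(4) = mex{1} = 0
g(5) = mex{1} = 0
g(6) = mex{0} = 1
g(7) = mex{0} = 1
g(8) = mex{1} = 0
g(9) = mex{1} = 0
So g(9) = 0.
By the Sprague-Grundy theorem, the Grundy value of a sum of independent games is the XOR of the component values.
Combined value = 2 XOR 2 XOR 0 = 0.

0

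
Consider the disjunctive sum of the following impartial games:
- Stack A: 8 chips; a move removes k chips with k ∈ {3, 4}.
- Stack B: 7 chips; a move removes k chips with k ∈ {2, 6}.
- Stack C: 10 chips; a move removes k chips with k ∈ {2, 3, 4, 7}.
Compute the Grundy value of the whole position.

Grundy values for stack A (subtraction set {3, 4}):
k:     0  1  2  3  4  5  6  7  8
g(k):  0  0  0  1  1  1  2  0  0
So g(8) = 0.
For stack B, compute g(0), g(1), … with moves {2, 6}:
g(0) = mex{} = 0
g(1) = mex{} = 0
g(2) = mex{0} = 1
g(3) = mex{0} = 1
g(4) = mex{1} = 0
g(5) = mex{1} = 0
g(6) = mex{0} = 1
g(7) = mex{0} = 1
So g(7) = 1.
Grundy values for stack C (subtraction set {2, 3, 4, 7}):
g(0) = mex{} = 0
g(1) = mex{} = 0
g(2) = mex{0} = 1
g(3) = mex{0} = 1
g(4) = mex{0,1} = 2
g(5) = mex{0,1} = 2
g(6) = mex{1,2} = 0
g(7) = mex{0,1,2} = 3
g(8) = mex{0,2} = 1
g(9) = mex{0,1,2,3} = 4
g(10) = mex{0,1,3} = 2
So g(10) = 2.
By the Sprague-Grundy theorem, the Grundy value of a sum of independent games is the XOR of the component values.
Combined value = 0 ⊕ 1 ⊕ 2 = 3.

3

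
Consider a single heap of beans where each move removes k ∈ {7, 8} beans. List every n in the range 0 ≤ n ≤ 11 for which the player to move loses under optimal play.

Build the Grundy sequence with g(k) = mex{g(k−s) : s ∈ {7, 8}, s ≤ k}:
g(0) = mex{} = 0
g(1) = mex{} = 0
g(2) = mex{} = 0
g(3) = mex{} = 0
g(4) = mex{} = 0
g(5) = mex{} = 0
g(6) = mex{} = 0
g(7) = mex{0} = 1
g(8) = mex{0} = 1
g(9) = mex{0} = 1
g(10) = mex{0} = 1
g(11) = mex{0} = 1
The P-positions (g = 0) in 0..11 are 0, 1, 2, 3, 4, 5, 6.

0, 1, 2, 3, 4, 5, 6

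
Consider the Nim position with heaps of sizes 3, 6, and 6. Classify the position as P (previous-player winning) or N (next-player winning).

N-position

Write each in binary and XOR column by column:
  011  (3)
  110  (6)
  110  (6)
  ---
  011  (3)
The nim-sum is 3 ≠ 0, so this is an N-position: the player to move can win.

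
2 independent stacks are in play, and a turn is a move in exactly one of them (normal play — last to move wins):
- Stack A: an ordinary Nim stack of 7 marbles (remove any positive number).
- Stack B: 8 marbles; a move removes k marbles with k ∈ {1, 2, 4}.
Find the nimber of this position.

Stack A is a plain Nim stack of size 7, so its Grundy value is 7.
For stack B, compute g(0), g(1), … with moves {1, 2, 4}:
k:     0  1  2  3  4  5  6  7  8
g(k):  0  1  2  0  1  2  0  1  2
So g(8) = 2.
By the Sprague-Grundy theorem, the Grundy value of a sum of independent games is the XOR of the component values.
Combined value = 7 XOR 2 = 5.

5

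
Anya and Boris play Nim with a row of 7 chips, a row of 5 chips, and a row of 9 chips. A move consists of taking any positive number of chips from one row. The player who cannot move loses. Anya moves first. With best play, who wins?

Anya wins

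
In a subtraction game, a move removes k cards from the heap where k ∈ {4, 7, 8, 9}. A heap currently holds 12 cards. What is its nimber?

Build the Grundy sequence with g(k) = mex{g(k−s) : s ∈ {4, 7, 8, 9}, s ≤ k}:
k:     0  1  2  3  4  5  6  7  8  9 10 11 12
g(k):  0  0  0  0  1  1  1  1  2  2  2  2  3
So g(12) = 3.

3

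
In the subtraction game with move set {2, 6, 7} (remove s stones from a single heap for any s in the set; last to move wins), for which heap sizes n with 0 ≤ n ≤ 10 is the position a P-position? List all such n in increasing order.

0, 1, 4, 5, 9

Build the Grundy sequence with g(k) = mex{g(k−s) : s ∈ {2, 6, 7}, s ≤ k}:
k:     0  1  2  3  4  5  6  7  8  9 10
g(k):  0  0  1  1  0  0  1  1  2  0  3
The P-positions (g = 0) in 0..10 are 0, 1, 4, 5, 9.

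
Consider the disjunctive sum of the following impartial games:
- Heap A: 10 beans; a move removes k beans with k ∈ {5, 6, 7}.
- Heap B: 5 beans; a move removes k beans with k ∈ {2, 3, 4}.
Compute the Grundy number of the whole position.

0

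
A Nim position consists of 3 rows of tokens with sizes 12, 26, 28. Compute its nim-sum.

10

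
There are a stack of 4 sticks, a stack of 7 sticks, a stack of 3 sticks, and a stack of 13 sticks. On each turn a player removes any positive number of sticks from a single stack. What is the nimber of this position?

13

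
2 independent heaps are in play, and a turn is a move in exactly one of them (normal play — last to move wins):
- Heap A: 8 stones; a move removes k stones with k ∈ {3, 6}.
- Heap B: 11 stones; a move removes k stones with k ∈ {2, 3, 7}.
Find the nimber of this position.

2

For heap A, compute g(0), g(1), … with moves {3, 6}:
k:     0  1  2  3  4  5  6  7  8
g(k):  0  0  0  1  1  1  2  2  2
So g(8) = 2.
Grundy values for heap B (subtraction set {2, 3, 7}):
g(0) = mex{} = 0
g(1) = mex{} = 0
g(2) = mex{0} = 1
g(3) = mex{0} = 1
g(4) = mex{0,1} = 2
g(5) = mex{1} = 0
g(6) = mex{1,2} = 0
g(7) = mex{0,2} = 1
g(8) = mex{0} = 1
g(9) = mex{0,1} = 2
g(10) = mex{1} = 0
g(11) = mex{1,2} = 0
So g(11) = 0.
By the Sprague-Grundy theorem, the Grundy value of a sum of independent games is the XOR of the component values.
Combined value = 2 XOR 0 = 2.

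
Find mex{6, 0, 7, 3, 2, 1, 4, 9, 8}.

5

The values 0, 1, 2, 3, 4 are all present; 5 is the first non-negative integer missing from the set.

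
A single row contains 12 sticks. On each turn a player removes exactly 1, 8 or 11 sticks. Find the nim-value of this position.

3

Build the Grundy sequence with g(k) = mex{g(k−s) : s ∈ {1, 8, 11}, s ≤ k}:
k:     0  1  2  3  4  5  6  7  8  9 10 11 12
g(k):  0  1  0  1  0  1  0  1  2  0  1  2  3
So g(12) = 3.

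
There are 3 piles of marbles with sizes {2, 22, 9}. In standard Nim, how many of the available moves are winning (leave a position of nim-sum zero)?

1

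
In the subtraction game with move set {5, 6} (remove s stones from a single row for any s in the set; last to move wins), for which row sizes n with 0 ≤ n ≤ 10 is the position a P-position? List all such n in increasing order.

0, 1, 2, 3, 4

Build the Grundy sequence with g(k) = mex{g(k−s) : s ∈ {5, 6}, s ≤ k}:
g(0) = mex{} = 0
g(1) = mex{} = 0
g(2) = mex{} = 0
g(3) = mex{} = 0
g(4) = mex{} = 0
g(5) = mex{0} = 1
g(6) = mex{0} = 1
g(7) = mex{0} = 1
g(8) = mex{0} = 1
g(9) = mex{0} = 1
g(10) = mex{0,1} = 2
The P-positions (g = 0) in 0..10 are 0, 1, 2, 3, 4.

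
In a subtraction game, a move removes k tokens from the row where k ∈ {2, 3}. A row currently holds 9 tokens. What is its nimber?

2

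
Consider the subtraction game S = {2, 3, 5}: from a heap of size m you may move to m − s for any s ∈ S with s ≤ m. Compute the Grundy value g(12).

2

Compute g(0), g(1), … for moves {2, 3, 5}:
k:     0  1  2  3  4  5  6  7  8  9 10 11 12
g(k):  0  0  1  1  2  2  3  0  0  1  1  2  2
So g(12) = 2.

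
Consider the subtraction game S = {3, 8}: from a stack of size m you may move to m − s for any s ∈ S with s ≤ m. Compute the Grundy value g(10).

1

Compute g(0), g(1), … for moves {3, 8}:
k:     0  1  2  3  4  5  6  7  8  9 10
g(k):  0  0  0  1  1  1  0  0  2  1  1
So g(10) = 1.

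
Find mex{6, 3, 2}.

0 is not in the set, so the mex is 0.

0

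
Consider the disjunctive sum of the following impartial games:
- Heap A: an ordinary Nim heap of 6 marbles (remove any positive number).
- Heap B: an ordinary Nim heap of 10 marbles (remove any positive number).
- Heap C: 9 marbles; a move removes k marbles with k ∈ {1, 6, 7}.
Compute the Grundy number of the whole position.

15

Heap A is a plain Nim heap of size 6, so its Grundy value is 6.
Heap B is a plain Nim heap of size 10, so its Grundy value is 10.
Build the Grundy sequence for heap C with g(k) = mex{g(k−s) : s ∈ {1, 6, 7}, s ≤ k}:
k:     0  1  2  3  4  5  6  7  8  9
g(k):  0  1  0  1  0  1  2  3  2  3
So g(9) = 3.
By the Sprague-Grundy theorem, the Grundy value of a sum of independent games is the XOR of the component values.
Combined value = 6 XOR 10 XOR 3 = 15.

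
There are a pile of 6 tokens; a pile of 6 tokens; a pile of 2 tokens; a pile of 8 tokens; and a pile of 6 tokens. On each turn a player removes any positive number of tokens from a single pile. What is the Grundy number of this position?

12

Nim-sum: 6 ⊕ 6 ⊕ 2 ⊕ 8 ⊕ 6 = 12.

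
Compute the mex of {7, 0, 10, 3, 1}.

2

The values 0, 1 are all present; 2 is the first non-negative integer missing from the set.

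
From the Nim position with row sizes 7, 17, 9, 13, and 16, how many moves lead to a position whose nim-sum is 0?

1

Nim-sum: 7 ^ 17 ^ 9 ^ 13 ^ 16 = 2.
The overall nim-sum is X = 2. A row of size p has a winning move iff p XOR X < p (reduce it to p XOR X).
  7: 7 XOR 2 = 5 < 7 — winning move (to 5).
  17: 17 XOR 2 = 19 ≥ 17 — no move.
  9: 9 XOR 2 = 11 ≥ 9 — no move.
  13: 13 XOR 2 = 15 ≥ 13 — no move.
  16: 16 XOR 2 = 18 ≥ 16 — no move.
That gives 1 winning move.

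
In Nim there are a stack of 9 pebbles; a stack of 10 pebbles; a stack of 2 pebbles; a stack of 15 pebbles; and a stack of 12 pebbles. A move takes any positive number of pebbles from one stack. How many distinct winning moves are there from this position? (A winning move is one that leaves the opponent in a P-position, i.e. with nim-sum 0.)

3

Compute the nim-sum pairwise:
9 ^ 10 = 3
3 ^ 2 = 1
1 ^ 15 = 14
14 ^ 12 = 2
The overall nim-sum is X = 2. A stack of size p has a winning move iff p XOR X < p (reduce it to p XOR X).
  9: 9 XOR 2 = 11 ≥ 9 — no move.
  10: 10 XOR 2 = 8 < 10 — winning move (to 8).
  2: 2 XOR 2 = 0 < 2 — winning move (to 0).
  15: 15 XOR 2 = 13 < 15 — winning move (to 13).
  12: 12 XOR 2 = 14 ≥ 12 — no move.
That gives 3 winning moves.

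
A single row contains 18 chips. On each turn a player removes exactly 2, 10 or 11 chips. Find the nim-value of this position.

Grundy values for subtraction set {2, 10, 11}:
k:     0  1  2  3  4  5  6  7  8  9 10 11 12 13 14 15 16 17 18
g(k):  0  0  1  1  0  0  1  1  0  0  1  1  2  0  3  1  2  0  3
So g(18) = 3.

3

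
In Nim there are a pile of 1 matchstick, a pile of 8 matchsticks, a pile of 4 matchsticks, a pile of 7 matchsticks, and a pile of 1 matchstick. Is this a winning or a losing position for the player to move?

Compute the nim-sum pairwise:
1 ⊕ 8 = 9
9 ⊕ 4 = 13
13 ⊕ 7 = 10
10 ⊕ 1 = 11
The nim-sum is 11 ≠ 0, so this is an N-position: the player to move can win.

Winning position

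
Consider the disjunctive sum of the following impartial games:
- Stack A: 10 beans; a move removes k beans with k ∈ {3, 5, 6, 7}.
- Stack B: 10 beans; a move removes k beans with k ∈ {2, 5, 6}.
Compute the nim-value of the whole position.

1

Build the Grundy sequence for stack A with g(k) = mex{g(k−s) : s ∈ {3, 5, 6, 7}, s ≤ k}:
g(0) = mex{} = 0
g(1) = mex{} = 0
g(2) = mex{} = 0
g(3) = mex{0} = 1
g(4) = mex{0} = 1
g(5) = mex{0} = 1
g(6) = mex{0,1} = 2
g(7) = mex{0,1} = 2
g(8) = mex{0,1} = 2
g(9) = mex{0,1,2} = 3
g(10) = mex{1,2} = 0
So g(10) = 0.
Grundy values for stack B (subtraction set {2, 5, 6}):
g(0) = mex{} = 0
g(1) = mex{} = 0
g(2) = mex{0} = 1
g(3) = mex{0} = 1
g(4) = mex{1} = 0
g(5) = mex{0,1} = 2
g(6) = mex{0} = 1
g(7) = mex{0,1,2} = 3
g(8) = mex{1} = 0
g(9) = mex{0,1,3} = 2
g(10) = mex{0,2} = 1
So g(10) = 1.
The value of a disjunctive sum is the nim-sum of the parts.
Combined value = 0 ⊕ 1 = 1.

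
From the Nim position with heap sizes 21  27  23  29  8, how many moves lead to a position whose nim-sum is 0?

3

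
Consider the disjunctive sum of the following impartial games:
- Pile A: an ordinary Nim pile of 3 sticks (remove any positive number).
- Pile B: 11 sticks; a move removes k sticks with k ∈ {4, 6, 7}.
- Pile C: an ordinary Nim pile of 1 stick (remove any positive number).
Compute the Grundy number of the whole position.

Pile A is a plain Nim pile of size 3, so its Grundy value is 3.
Build the Grundy sequence for pile B with g(k) = mex{g(k−s) : s ∈ {4, 6, 7}, s ≤ k}:
k:     0  1  2  3  4  5  6  7  8  9 10 11
g(k):  0  0  0  0  1  1  1  1  2  2  2  0
So g(11) = 0.
Pile C is a plain Nim pile of size 1, so its Grundy value is 1.
The value of a disjunctive sum is the nim-sum of the parts.
Combined value = 3 ⊕ 0 ⊕ 1 = 2.

2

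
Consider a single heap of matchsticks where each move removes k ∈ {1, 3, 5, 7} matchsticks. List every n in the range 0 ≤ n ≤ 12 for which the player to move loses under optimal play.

0, 2, 4, 6, 8, 10, 12

Build the Grundy sequence with g(k) = mex{g(k−s) : s ∈ {1, 3, 5, 7}, s ≤ k}:
g(0) = mex{} = 0
g(1) = mex{0} = 1
g(2) = mex{1} = 0
g(3) = mex{0} = 1
g(4) = mex{1} = 0
g(5) = mex{0} = 1
g(6) = mex{1} = 0
g(7) = mex{0} = 1
g(8) = mex{1} = 0
g(9) = mex{0} = 1
g(10) = mex{1} = 0
g(11) = mex{0} = 1
g(12) = mex{1} = 0
The P-positions (g = 0) in 0..12 are 0, 2, 4, 6, 8, 10, 12.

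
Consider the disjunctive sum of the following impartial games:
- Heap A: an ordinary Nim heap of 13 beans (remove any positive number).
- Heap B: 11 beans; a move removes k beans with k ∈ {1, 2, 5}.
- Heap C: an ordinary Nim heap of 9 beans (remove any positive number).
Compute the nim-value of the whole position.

Heap A is a plain Nim heap of size 13, so its Grundy value is 13.
For heap B, compute g(0), g(1), … with moves {1, 2, 5}:
g(0) = mex{} = 0
g(1) = mex{0} = 1
g(2) = mex{0,1} = 2
g(3) = mex{1,2} = 0
g(4) = mex{0,2} = 1
g(5) = mex{0,1} = 2
g(6) = mex{1,2} = 0
g(7) = mex{0,2} = 1
g(8) = mex{0,1} = 2
g(9) = mex{1,2} = 0
g(10) = mex{0,2} = 1
g(11) = mex{0,1} = 2
So g(11) = 2.
Heap C is a plain Nim heap of size 9, so its Grundy value is 9.
By the Sprague-Grundy theorem, the Grundy value of a sum of independent games is the XOR of the component values.
Combined value = 13 ⊕ 2 ⊕ 9 = 6.

6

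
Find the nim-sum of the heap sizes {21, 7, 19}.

1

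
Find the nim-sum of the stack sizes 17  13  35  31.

32

Bitwise XOR of the heap sizes:
  010001  (17)
  001101  (13)
  100011  (35)
  011111  (31)
  ------
  100000  (32)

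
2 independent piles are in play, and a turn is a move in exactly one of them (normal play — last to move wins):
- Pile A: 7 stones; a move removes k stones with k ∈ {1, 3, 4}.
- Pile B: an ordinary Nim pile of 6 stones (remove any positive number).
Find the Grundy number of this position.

6

Grundy values for pile A (subtraction set {1, 3, 4}):
k:     0  1  2  3  4  5  6  7
g(k):  0  1  0  1  2  3  2  0
So g(7) = 0.
Pile B is a plain Nim pile of size 6, so its Grundy value is 6.
By the Sprague-Grundy theorem, the Grundy value of a sum of independent games is the XOR of the component values.
Combined value = 0 XOR 6 = 6.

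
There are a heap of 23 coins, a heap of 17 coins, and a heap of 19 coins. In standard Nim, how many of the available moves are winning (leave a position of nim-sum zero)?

3

Nim-sum: 23 ^ 17 ^ 19 = 21.
The overall nim-sum is X = 21. A heap of size p has a winning move iff p XOR X < p (reduce it to p XOR X).
  23: 23 XOR 21 = 2 < 23 — winning move (to 2).
  17: 17 XOR 21 = 4 < 17 — winning move (to 4).
  19: 19 XOR 21 = 6 < 19 — winning move (to 6).
That gives 3 winning moves.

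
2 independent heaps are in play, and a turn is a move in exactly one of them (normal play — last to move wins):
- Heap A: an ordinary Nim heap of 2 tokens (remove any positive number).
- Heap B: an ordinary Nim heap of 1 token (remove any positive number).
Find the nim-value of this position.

Heap A is a plain Nim heap of size 2, so its Grundy value is 2.
Heap B is a plain Nim heap of size 1, so its Grundy value is 1.
The value of a disjunctive sum is the nim-sum of the parts.
Combined value = 2 XOR 1 = 3.

3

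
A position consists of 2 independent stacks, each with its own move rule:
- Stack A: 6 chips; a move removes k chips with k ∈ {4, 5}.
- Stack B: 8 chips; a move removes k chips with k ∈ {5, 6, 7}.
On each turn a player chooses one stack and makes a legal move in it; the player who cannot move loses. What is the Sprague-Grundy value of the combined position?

0

Build the Grundy sequence for stack A with g(k) = mex{g(k−s) : s ∈ {4, 5}, s ≤ k}:
k:     0  1  2  3  4  5  6
g(k):  0  0  0  0  1  1  1
So g(6) = 1.
Build the Grundy sequence for stack B with g(k) = mex{g(k−s) : s ∈ {5, 6, 7}, s ≤ k}:
g(0) = mex{} = 0
g(1) = mex{} = 0
g(2) = mex{} = 0
g(3) = mex{} = 0
g(4) = mex{} = 0
g(5) = mex{0} = 1
g(6) = mex{0} = 1
g(7) = mex{0} = 1
g(8) = mex{0} = 1
So g(8) = 1.
The value of a disjunctive sum is the nim-sum of the parts.
Combined value = 1 ⊕ 1 = 0.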